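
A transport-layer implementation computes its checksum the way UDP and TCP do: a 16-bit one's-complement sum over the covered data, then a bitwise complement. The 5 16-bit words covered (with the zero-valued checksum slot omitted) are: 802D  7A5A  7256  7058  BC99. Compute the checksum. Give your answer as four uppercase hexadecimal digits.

One's-complement addition (fold any carry out of bit 15 back into bit 0):
  0x802D + 0x7A5A = 0x0FA87
  0xFA87 + 0x7256 = 0x16CDD → wrap carry → 0x6CDE
  0x6CDE + 0x7058 = 0x0DD36
  0xDD36 + 0xBC99 = 0x199CF → wrap carry → 0x99D0
One's-complement sum = 0x99D0.
Checksum = ~0x99D0 & 0xFFFF = 0x662F.

662F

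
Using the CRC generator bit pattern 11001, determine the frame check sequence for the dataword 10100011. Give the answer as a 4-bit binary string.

1010

Append 4 zeros: 101000110000. Divide by 11001 (XOR where the leading bit is 1):
  pos 0: 10100 XOR 11001 = 01101
  pos 1: 11010 XOR 11001 = 00011
  pos 4: 11110 XOR 11001 = 00111
  pos 6: 11100 XOR 11001 = 00101
Remainder (last 4 bits) = 1010. This is the CRC / FCS.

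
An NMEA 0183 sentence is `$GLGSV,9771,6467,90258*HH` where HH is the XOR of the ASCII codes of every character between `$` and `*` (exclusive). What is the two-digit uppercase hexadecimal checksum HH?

XOR the ASCII codes of the payload characters:
  'G' = 0x47 → acc = 0x47
  'L' = 0x4C → acc = 0x0B
  'G' = 0x47 → acc = 0x4C
  'S' = 0x53 → acc = 0x1F
  'V' = 0x56 → acc = 0x49
  ',' = 0x2C → acc = 0x65
  '9' = 0x39 → acc = 0x5C
  '7' = 0x37 → acc = 0x6B
  '7' = 0x37 → acc = 0x5C
  '1' = 0x31 → acc = 0x6D
  ',' = 0x2C → acc = 0x41
  '6' = 0x36 → acc = 0x77
  '4' = 0x34 → acc = 0x43
  '6' = 0x36 → acc = 0x75
  '7' = 0x37 → acc = 0x42
  ',' = 0x2C → acc = 0x6E
  '9' = 0x39 → acc = 0x57
  '0' = 0x30 → acc = 0x67
  '2' = 0x32 → acc = 0x55
  '5' = 0x35 → acc = 0x60
  '8' = 0x38 → acc = 0x58
Checksum = 0x58.

58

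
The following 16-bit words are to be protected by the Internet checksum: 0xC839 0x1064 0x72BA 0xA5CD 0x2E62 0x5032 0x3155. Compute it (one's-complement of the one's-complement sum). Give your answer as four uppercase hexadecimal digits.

One's-complement addition (fold any carry out of bit 15 back into bit 0):
  0xC839 + 0x1064 = 0x0D89D
  0xD89D + 0x72BA = 0x14B57 → wrap carry → 0x4B58
  0x4B58 + 0xA5CD = 0x0F125
  0xF125 + 0x2E62 = 0x11F87 → wrap carry → 0x1F88
  0x1F88 + 0x5032 = 0x06FBA
  0x6FBA + 0x3155 = 0x0A10F
One's-complement sum = 0xA10F.
Checksum = ~0xA10F & 0xFFFF = 0x5EF0.

5EF0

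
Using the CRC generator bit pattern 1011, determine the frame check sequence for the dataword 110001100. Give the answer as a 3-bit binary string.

Append 3 zeros: 110001100000. Divide by 1011 (XOR where the leading bit is 1):
  pos 0: 1100 XOR 1011 = 0111
  pos 1: 1110 XOR 1011 = 0101
  pos 2: 1011 XOR 1011 = 0000
  pos 6: 1000 XOR 1011 = 0011
  pos 8: 1100 XOR 1011 = 0111
Remainder (last 3 bits) = 111. This is the CRC / FCS.

111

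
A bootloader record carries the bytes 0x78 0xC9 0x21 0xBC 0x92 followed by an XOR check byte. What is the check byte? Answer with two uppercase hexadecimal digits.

XOR the bytes together:
  start with 0x78
  0x78 ⊕ 0xC9 = 0xB1
  0xB1 ⊕ 0x21 = 0x90
  0x90 ⊕ 0xBC = 0x2C
  0x2C ⊕ 0x92 = 0xBE

BE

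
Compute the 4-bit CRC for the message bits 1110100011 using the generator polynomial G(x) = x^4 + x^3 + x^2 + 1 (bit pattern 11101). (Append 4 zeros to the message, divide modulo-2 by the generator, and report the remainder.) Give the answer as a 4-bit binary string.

Append 4 zeros: 11101000110000. Divide by 11101 (XOR where the leading bit is 1):
  pos 0: 11101 XOR 11101 = 00000
  pos 8: 11000 XOR 11101 = 00101
Remainder (last 4 bits) = 1010. This is the CRC / FCS.

1010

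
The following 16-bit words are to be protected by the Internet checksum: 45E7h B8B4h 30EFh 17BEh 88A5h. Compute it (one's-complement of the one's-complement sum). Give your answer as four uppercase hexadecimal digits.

One's-complement addition (fold any carry out of bit 15 back into bit 0):
  0x45E7 + 0xB8B4 = 0x0FE9B
  0xFE9B + 0x30EF = 0x12F8A → wrap carry → 0x2F8B
  0x2F8B + 0x17BE = 0x04749
  0x4749 + 0x88A5 = 0x0CFEE
One's-complement sum = 0xCFEE.
Checksum = ~0xCFEE & 0xFFFF = 0x3011.

3011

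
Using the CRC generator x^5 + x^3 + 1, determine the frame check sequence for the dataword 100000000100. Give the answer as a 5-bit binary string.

00001

Append 5 zeros: 10000000010000000. Divide by 101001 (XOR where the leading bit is 1):
  pos 0: 100000 XOR 101001 = 001001
  pos 2: 100100 XOR 101001 = 001101
  pos 4: 110101 XOR 101001 = 011100
  pos 5: 111000 XOR 101001 = 010001
  pos 6: 100010 XOR 101001 = 001011
  pos 8: 101100 XOR 101001 = 000101
  pos 11: 101000 XOR 101001 = 000001
Remainder (last 5 bits) = 00001. This is the CRC / FCS.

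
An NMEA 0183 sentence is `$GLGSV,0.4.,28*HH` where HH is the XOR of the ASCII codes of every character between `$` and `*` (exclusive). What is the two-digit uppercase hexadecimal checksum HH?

XOR the ASCII codes of the payload characters:
  'G' = 0x47 → acc = 0x47
  'L' = 0x4C → acc = 0x0B
  'G' = 0x47 → acc = 0x4C
  'S' = 0x53 → acc = 0x1F
  'V' = 0x56 → acc = 0x49
  ',' = 0x2C → acc = 0x65
  '0' = 0x30 → acc = 0x55
  '.' = 0x2E → acc = 0x7B
  '4' = 0x34 → acc = 0x4F
  '.' = 0x2E → acc = 0x61
  ',' = 0x2C → acc = 0x4D
  '2' = 0x32 → acc = 0x7F
  '8' = 0x38 → acc = 0x47
Checksum = 0x47.

47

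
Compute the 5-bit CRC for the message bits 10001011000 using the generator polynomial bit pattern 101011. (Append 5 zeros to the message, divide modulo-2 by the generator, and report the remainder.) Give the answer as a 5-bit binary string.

11110

Append 5 zeros: 1000101100000000. Divide by 101011 (XOR where the leading bit is 1):
  pos 0: 100010 XOR 101011 = 001001
  pos 2: 100111 XOR 101011 = 001100
  pos 4: 110000 XOR 101011 = 011011
  pos 5: 110110 XOR 101011 = 011101
  pos 6: 111010 XOR 101011 = 010001
  pos 7: 100010 XOR 101011 = 001001
  pos 9: 100100 XOR 101011 = 001111
Remainder (last 5 bits) = 11110. This is the CRC / FCS.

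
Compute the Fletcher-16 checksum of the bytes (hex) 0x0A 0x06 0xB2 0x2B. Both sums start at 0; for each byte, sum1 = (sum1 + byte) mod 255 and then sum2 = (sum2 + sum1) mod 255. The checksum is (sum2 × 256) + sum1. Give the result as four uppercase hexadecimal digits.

Running sums (mod 255):
  after byte 0 (0x0A): sum1=10, sum2=10
  after byte 1 (0x06): sum1=16, sum2=26
  after byte 2 (0xB2): sum1=194, sum2=220
  after byte 3 (0x2B): sum1=237, sum2=202
Checksum = sum2·256 + sum1 = 202·256 + 237 = 51949 = 0xCAED.

CAED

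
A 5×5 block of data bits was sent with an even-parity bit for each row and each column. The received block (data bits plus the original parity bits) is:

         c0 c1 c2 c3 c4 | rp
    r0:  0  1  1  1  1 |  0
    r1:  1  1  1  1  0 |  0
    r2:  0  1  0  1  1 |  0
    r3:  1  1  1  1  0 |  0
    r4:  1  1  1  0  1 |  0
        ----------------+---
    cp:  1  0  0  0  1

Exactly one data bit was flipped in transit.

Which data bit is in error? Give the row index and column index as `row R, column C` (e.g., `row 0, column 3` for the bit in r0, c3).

Recompute each row's even parity and compare to rp:
  r0: data parity 0, sent rp 0 → ok
  r1: data parity 0, sent rp 0 → ok
  r2: data parity 1, sent rp 0 → mismatch
  r3: data parity 0, sent rp 0 → ok
  r4: data parity 0, sent rp 0 → ok
Recompute each column's even parity and compare to cp:
  c0: data parity 1, sent cp 1 → ok
  c1: data parity 1, sent cp 0 → mismatch
  c2: data parity 0, sent cp 0 → ok
  c3: data parity 0, sent cp 0 → ok
  c4: data parity 1, sent cp 1 → ok
Exactly one row (r2) and one column (c1) fail → the flipped bit is at their intersection.

row 2, column 1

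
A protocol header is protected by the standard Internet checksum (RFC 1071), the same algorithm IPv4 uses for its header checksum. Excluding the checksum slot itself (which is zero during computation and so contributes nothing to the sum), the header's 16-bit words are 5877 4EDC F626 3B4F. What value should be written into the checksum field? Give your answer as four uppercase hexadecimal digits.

One's-complement addition (fold any carry out of bit 15 back into bit 0):
  0x5877 + 0x4EDC = 0x0A753
  0xA753 + 0xF626 = 0x19D79 → wrap carry → 0x9D7A
  0x9D7A + 0x3B4F = 0x0D8C9
One's-complement sum = 0xD8C9.
Checksum = ~0xD8C9 & 0xFFFF = 0x2736.

2736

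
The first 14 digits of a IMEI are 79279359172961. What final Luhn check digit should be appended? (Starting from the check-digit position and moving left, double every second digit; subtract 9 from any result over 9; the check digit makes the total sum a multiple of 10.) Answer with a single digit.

3

Partial digits right→left: 1 6 9 2 7 1 9 5 3 9 7 2 9 7
Double every second digit counting from the check-digit position (so the 1st, 3rd, 5th, ... of the partial from the right).
  doubled (with −9 where >9): 2 9 5 9 6 5 9 → sum 45
  kept as-is: 6 2 1 5 9 2 7 → sum 32
Total = 45 + 32 = 77.
Check digit = (10 − (77 mod 10)) mod 10 = 3.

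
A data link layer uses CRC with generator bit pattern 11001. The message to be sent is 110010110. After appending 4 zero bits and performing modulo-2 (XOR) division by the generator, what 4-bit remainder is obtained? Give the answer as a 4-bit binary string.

0100

Append 4 zeros: 1100101100000. Divide by 11001 (XOR where the leading bit is 1):
  pos 0: 11001 XOR 11001 = 00000
  pos 6: 11000 XOR 11001 = 00001
Remainder (last 4 bits) = 0100. This is the CRC / FCS.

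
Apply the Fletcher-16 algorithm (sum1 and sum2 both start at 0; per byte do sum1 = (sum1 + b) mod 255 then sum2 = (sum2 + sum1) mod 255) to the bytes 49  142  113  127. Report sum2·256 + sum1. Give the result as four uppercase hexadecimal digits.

Running sums (mod 255):
  after byte 0 (49): sum1=49, sum2=49
  after byte 1 (142): sum1=191, sum2=240
  after byte 2 (113): sum1=49, sum2=34
  after byte 3 (127): sum1=176, sum2=210
Checksum = sum2·256 + sum1 = 210·256 + 176 = 53936 = 0xD2B0.

D2B0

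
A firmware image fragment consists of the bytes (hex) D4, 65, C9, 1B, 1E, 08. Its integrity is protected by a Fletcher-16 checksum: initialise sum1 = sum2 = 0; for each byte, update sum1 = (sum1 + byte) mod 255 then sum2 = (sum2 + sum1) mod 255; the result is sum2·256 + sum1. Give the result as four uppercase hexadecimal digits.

Running sums (mod 255):
  after byte 0 (D4): sum1=212, sum2=212
  after byte 1 (65): sum1=58, sum2=15
  after byte 2 (C9): sum1=4, sum2=19
  after byte 3 (1B): sum1=31, sum2=50
  after byte 4 (1E): sum1=61, sum2=111
  after byte 5 (08): sum1=69, sum2=180
Checksum = sum2·256 + sum1 = 180·256 + 69 = 46149 = 0xB445.

B445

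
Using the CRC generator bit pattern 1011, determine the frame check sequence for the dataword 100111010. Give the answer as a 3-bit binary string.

Append 3 zeros: 100111010000. Divide by 1011 (XOR where the leading bit is 1):
  pos 0: 1001 XOR 1011 = 0010
  pos 2: 1011 XOR 1011 = 0000
  pos 7: 1000 XOR 1011 = 0011
Remainder (last 3 bits) = 110. This is the CRC / FCS.

110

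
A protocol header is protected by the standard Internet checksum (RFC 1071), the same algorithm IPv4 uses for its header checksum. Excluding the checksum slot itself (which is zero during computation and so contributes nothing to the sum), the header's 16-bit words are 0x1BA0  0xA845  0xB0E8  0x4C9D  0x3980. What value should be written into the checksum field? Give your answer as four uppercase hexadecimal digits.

One's-complement addition (fold any carry out of bit 15 back into bit 0):
  0x1BA0 + 0xA845 = 0x0C3E5
  0xC3E5 + 0xB0E8 = 0x174CD → wrap carry → 0x74CE
  0x74CE + 0x4C9D = 0x0C16B
  0xC16B + 0x3980 = 0x0FAEB
One's-complement sum = 0xFAEB.
Checksum = ~0xFAEB & 0xFFFF = 0x0514.

0514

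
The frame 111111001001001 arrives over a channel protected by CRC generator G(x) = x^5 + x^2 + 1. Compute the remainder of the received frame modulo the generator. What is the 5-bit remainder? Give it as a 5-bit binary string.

00000

Modulo-2 division of 111111001001001 by 100101:
  pos 0: 111111 XOR 100101 = 011010
  pos 1: 110100 XOR 100101 = 010001
  pos 2: 100010 XOR 100101 = 000111
  pos 5: 111100 XOR 100101 = 011001
  pos 6: 110011 XOR 100101 = 010110
  pos 7: 101100 XOR 100101 = 001001
  pos 9: 100101 XOR 100101 = 000000
Remainder = 00000 (zero — the frame passes the CRC check).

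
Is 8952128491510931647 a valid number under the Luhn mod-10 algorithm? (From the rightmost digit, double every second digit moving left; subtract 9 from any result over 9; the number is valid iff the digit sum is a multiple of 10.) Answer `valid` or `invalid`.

valid

From the right, keep odd positions and double even positions (subtract 9 from any doubled value over 9):
  doubled (positions 2,4,...): 8 2 9 2 2 8 4 4 9 → sum 48
  kept (positions 1,3,...): 7 6 3 0 5 9 8 1 5 8 → sum 52
Total = 100.
100 mod 10 = 0, so the number is valid.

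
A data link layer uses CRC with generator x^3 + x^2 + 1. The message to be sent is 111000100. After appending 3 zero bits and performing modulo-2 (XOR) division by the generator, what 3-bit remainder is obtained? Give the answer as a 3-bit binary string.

101

Append 3 zeros: 111000100000. Divide by 1101 (XOR where the leading bit is 1):
  pos 0: 1110 XOR 1101 = 0011
  pos 2: 1100 XOR 1101 = 0001
  pos 5: 1100 XOR 1101 = 0001
  pos 8: 1000 XOR 1101 = 0101
Remainder (last 3 bits) = 101. This is the CRC / FCS.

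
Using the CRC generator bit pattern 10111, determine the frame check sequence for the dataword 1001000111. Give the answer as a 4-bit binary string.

0001

Append 4 zeros: 10010001110000. Divide by 10111 (XOR where the leading bit is 1):
  pos 0: 10010 XOR 10111 = 00101
  pos 2: 10100 XOR 10111 = 00011
  pos 5: 11111 XOR 10111 = 01000
  pos 6: 10000 XOR 10111 = 00111
  pos 8: 11100 XOR 10111 = 01011
  pos 9: 10110 XOR 10111 = 00001
Remainder (last 4 bits) = 0001. This is the CRC / FCS.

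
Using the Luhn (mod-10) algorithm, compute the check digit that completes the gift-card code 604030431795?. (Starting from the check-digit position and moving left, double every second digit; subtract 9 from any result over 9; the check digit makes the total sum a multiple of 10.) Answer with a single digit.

Partial digits right→left: 5 9 7 1 3 4 0 3 0 4 0 6
Double every second digit counting from the check-digit position (so the 1st, 3rd, 5th, ... of the partial from the right).
  doubled (with −9 where >9): 1 5 6 0 0 0 → sum 12
  kept as-is: 9 1 4 3 4 6 → sum 27
Total = 12 + 27 = 39.
Check digit = (10 − (39 mod 10)) mod 10 = 1.

1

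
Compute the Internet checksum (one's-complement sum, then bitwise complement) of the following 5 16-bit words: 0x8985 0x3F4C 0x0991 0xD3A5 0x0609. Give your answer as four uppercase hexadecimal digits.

One's-complement addition (fold any carry out of bit 15 back into bit 0):
  0x8985 + 0x3F4C = 0x0C8D1
  0xC8D1 + 0x0991 = 0x0D262
  0xD262 + 0xD3A5 = 0x1A607 → wrap carry → 0xA608
  0xA608 + 0x0609 = 0x0AC11
One's-complement sum = 0xAC11.
Checksum = ~0xAC11 & 0xFFFF = 0x53EE.

53EE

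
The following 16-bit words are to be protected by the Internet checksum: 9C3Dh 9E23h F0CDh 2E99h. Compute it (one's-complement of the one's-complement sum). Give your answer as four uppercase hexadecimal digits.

A637

One's-complement addition (fold any carry out of bit 15 back into bit 0):
  0x9C3D + 0x9E23 = 0x13A60 → wrap carry → 0x3A61
  0x3A61 + 0xF0CD = 0x12B2E → wrap carry → 0x2B2F
  0x2B2F + 0x2E99 = 0x059C8
One's-complement sum = 0x59C8.
Checksum = ~0x59C8 & 0xFFFF = 0xA637.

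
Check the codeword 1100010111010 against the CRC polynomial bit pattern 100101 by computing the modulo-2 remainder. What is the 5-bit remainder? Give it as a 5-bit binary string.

00010

Modulo-2 division of 1100010111010 by 100101:
  pos 0: 110001 XOR 100101 = 010100
  pos 1: 101000 XOR 100101 = 001101
  pos 3: 110111 XOR 100101 = 010010
  pos 4: 100101 XOR 100101 = 000000
Remainder = 00010 (nonzero — an error is detected).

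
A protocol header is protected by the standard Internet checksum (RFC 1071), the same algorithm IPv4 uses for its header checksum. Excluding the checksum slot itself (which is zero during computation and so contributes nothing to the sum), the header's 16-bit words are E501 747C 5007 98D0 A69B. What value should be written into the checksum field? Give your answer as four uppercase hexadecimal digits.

One's-complement addition (fold any carry out of bit 15 back into bit 0):
  0xE501 + 0x747C = 0x1597D → wrap carry → 0x597E
  0x597E + 0x5007 = 0x0A985
  0xA985 + 0x98D0 = 0x14255 → wrap carry → 0x4256
  0x4256 + 0xA69B = 0x0E8F1
One's-complement sum = 0xE8F1.
Checksum = ~0xE8F1 & 0xFFFF = 0x170E.

170E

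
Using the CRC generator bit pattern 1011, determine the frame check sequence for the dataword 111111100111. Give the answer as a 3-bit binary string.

010

Append 3 zeros: 111111100111000. Divide by 1011 (XOR where the leading bit is 1):
  pos 0: 1111 XOR 1011 = 0100
  pos 1: 1001 XOR 1011 = 0010
  pos 3: 1011 XOR 1011 = 0000
  pos 9: 1110 XOR 1011 = 0101
  pos 10: 1010 XOR 1011 = 0001
Remainder (last 3 bits) = 010. This is the CRC / FCS.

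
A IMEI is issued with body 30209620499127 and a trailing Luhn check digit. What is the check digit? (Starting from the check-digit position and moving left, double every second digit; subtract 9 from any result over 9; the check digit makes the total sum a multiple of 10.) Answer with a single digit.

0

Partial digits right→left: 7 2 1 9 9 4 0 2 6 9 0 2 0 3
Double every second digit counting from the check-digit position (so the 1st, 3rd, 5th, ... of the partial from the right).
  doubled (with −9 where >9): 5 2 9 0 3 0 0 → sum 19
  kept as-is: 2 9 4 2 9 2 3 → sum 31
Total = 19 + 31 = 50.
Check digit = (10 − (50 mod 10)) mod 10 = 0.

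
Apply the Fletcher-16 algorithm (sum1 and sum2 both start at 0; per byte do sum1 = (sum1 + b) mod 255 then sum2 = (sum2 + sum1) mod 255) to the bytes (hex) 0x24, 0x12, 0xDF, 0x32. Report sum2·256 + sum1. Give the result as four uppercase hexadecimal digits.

Running sums (mod 255):
  after byte 0 (0x24): sum1=36, sum2=36
  after byte 1 (0x12): sum1=54, sum2=90
  after byte 2 (0xDF): sum1=22, sum2=112
  after byte 3 (0x32): sum1=72, sum2=184
Checksum = sum2·256 + sum1 = 184·256 + 72 = 47176 = 0xB848.

B848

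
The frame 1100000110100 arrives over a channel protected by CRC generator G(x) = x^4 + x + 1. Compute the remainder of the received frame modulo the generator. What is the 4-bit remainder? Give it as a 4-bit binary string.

Modulo-2 division of 1100000110100 by 10011:
  pos 0: 11000 XOR 10011 = 01011
  pos 1: 10110 XOR 10011 = 00101
  pos 3: 10101 XOR 10011 = 00110
  pos 5: 11010 XOR 10011 = 01001
  pos 6: 10011 XOR 10011 = 00000
Remainder = 0000 (zero — the frame passes the CRC check).

0000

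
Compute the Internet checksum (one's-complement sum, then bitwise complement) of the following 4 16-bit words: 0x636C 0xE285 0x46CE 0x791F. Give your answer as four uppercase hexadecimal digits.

FA1F

One's-complement addition (fold any carry out of bit 15 back into bit 0):
  0x636C + 0xE285 = 0x145F1 → wrap carry → 0x45F2
  0x45F2 + 0x46CE = 0x08CC0
  0x8CC0 + 0x791F = 0x105DF → wrap carry → 0x05E0
One's-complement sum = 0x05E0.
Checksum = ~0x05E0 & 0xFFFF = 0xFA1F.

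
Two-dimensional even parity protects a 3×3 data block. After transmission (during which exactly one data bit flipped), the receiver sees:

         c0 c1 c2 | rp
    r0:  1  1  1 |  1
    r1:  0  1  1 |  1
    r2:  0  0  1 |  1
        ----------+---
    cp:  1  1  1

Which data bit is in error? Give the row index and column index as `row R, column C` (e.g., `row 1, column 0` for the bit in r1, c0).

row 1, column 1

Recompute each row's even parity and compare to rp:
  r0: data parity 1, sent rp 1 → ok
  r1: data parity 0, sent rp 1 → mismatch
  r2: data parity 1, sent rp 1 → ok
Recompute each column's even parity and compare to cp:
  c0: data parity 1, sent cp 1 → ok
  c1: data parity 0, sent cp 1 → mismatch
  c2: data parity 1, sent cp 1 → ok
Exactly one row (r1) and one column (c1) fail → the flipped bit is at their intersection.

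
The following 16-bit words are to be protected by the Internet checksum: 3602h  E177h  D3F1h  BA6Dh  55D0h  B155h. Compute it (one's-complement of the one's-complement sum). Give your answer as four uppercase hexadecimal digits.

5300

One's-complement addition (fold any carry out of bit 15 back into bit 0):
  0x3602 + 0xE177 = 0x11779 → wrap carry → 0x177A
  0x177A + 0xD3F1 = 0x0EB6B
  0xEB6B + 0xBA6D = 0x1A5D8 → wrap carry → 0xA5D9
  0xA5D9 + 0x55D0 = 0x0FBA9
  0xFBA9 + 0xB155 = 0x1ACFE → wrap carry → 0xACFF
One's-complement sum = 0xACFF.
Checksum = ~0xACFF & 0xFFFF = 0x5300.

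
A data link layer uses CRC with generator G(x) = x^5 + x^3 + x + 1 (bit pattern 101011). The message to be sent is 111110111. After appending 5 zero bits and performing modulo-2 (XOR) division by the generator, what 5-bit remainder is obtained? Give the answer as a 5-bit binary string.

Append 5 zeros: 11111011100000. Divide by 101011 (XOR where the leading bit is 1):
  pos 0: 111110 XOR 101011 = 010101
  pos 1: 101011 XOR 101011 = 000000
  pos 7: 110000 XOR 101011 = 011011
  pos 8: 110110 XOR 101011 = 011101
Remainder (last 5 bits) = 11101. This is the CRC / FCS.

11101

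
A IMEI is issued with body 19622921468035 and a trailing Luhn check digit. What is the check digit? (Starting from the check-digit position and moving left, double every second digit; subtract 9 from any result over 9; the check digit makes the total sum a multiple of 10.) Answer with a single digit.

Partial digits right→left: 5 3 0 8 6 4 1 2 9 2 2 6 9 1
Double every second digit counting from the check-digit position (so the 1st, 3rd, 5th, ... of the partial from the right).
  doubled (with −9 where >9): 1 0 3 2 9 4 9 → sum 28
  kept as-is: 3 8 4 2 2 6 1 → sum 26
Total = 28 + 26 = 54.
Check digit = (10 − (54 mod 10)) mod 10 = 6.

6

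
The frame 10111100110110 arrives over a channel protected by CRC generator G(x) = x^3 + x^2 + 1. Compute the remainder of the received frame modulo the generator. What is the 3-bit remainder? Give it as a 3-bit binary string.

000

Modulo-2 division of 10111100110110 by 1101:
  pos 0: 1011 XOR 1101 = 0110
  pos 1: 1101 XOR 1101 = 0000
  pos 5: 1001 XOR 1101 = 0100
  pos 6: 1001 XOR 1101 = 0100
  pos 7: 1000 XOR 1101 = 0101
  pos 8: 1011 XOR 1101 = 0110
  pos 9: 1101 XOR 1101 = 0000
Remainder = 000 (zero — the frame passes the CRC check).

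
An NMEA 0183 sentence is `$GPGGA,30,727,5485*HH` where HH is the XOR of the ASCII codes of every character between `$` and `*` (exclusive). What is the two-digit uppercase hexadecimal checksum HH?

XOR the ASCII codes of the payload characters:
  'G' = 0x47 → acc = 0x47
  'P' = 0x50 → acc = 0x17
  'G' = 0x47 → acc = 0x50
  'G' = 0x47 → acc = 0x17
  'A' = 0x41 → acc = 0x56
  ',' = 0x2C → acc = 0x7A
  '3' = 0x33 → acc = 0x49
  '0' = 0x30 → acc = 0x79
  ',' = 0x2C → acc = 0x55
  '7' = 0x37 → acc = 0x62
  '2' = 0x32 → acc = 0x50
  '7' = 0x37 → acc = 0x67
  ',' = 0x2C → acc = 0x4B
  '5' = 0x35 → acc = 0x7E
  '4' = 0x34 → acc = 0x4A
  '8' = 0x38 → acc = 0x72
  '5' = 0x35 → acc = 0x47
Checksum = 0x47.

47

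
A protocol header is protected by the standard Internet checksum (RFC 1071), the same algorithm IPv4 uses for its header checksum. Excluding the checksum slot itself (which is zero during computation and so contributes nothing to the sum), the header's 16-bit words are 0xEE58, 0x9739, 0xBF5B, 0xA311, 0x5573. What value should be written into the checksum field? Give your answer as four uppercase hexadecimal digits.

C28C

One's-complement addition (fold any carry out of bit 15 back into bit 0):
  0xEE58 + 0x9739 = 0x18591 → wrap carry → 0x8592
  0x8592 + 0xBF5B = 0x144ED → wrap carry → 0x44EE
  0x44EE + 0xA311 = 0x0E7FF
  0xE7FF + 0x5573 = 0x13D72 → wrap carry → 0x3D73
One's-complement sum = 0x3D73.
Checksum = ~0x3D73 & 0xFFFF = 0xC28C.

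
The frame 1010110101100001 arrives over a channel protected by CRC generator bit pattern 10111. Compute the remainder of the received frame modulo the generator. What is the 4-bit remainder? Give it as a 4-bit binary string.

0000

Modulo-2 division of 1010110101100001 by 10111:
  pos 0: 10101 XOR 10111 = 00010
  pos 3: 10101 XOR 10111 = 00010
  pos 6: 10011 XOR 10111 = 00100
  pos 8: 10000 XOR 10111 = 00111
  pos 10: 11100 XOR 10111 = 01011
  pos 11: 10111 XOR 10111 = 00000
Remainder = 0000 (zero — the frame passes the CRC check).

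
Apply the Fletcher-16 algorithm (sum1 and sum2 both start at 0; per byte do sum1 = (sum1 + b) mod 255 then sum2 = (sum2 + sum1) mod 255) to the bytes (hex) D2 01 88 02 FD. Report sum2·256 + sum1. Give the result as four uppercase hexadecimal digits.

Running sums (mod 255):
  after byte 0 (D2): sum1=210, sum2=210
  after byte 1 (01): sum1=211, sum2=166
  after byte 2 (88): sum1=92, sum2=3
  after byte 3 (02): sum1=94, sum2=97
  after byte 4 (FD): sum1=92, sum2=189
Checksum = sum2·256 + sum1 = 189·256 + 92 = 48476 = 0xBD5C.

BD5C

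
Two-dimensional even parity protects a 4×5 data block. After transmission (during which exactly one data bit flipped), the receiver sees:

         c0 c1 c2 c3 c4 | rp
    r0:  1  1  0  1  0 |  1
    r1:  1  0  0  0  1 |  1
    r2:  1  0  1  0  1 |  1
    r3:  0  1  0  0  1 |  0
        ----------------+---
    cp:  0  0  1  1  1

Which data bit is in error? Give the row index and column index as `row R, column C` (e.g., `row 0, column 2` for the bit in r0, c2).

row 1, column 0

Recompute each row's even parity and compare to rp:
  r0: data parity 1, sent rp 1 → ok
  r1: data parity 0, sent rp 1 → mismatch
  r2: data parity 1, sent rp 1 → ok
  r3: data parity 0, sent rp 0 → ok
Recompute each column's even parity and compare to cp:
  c0: data parity 1, sent cp 0 → mismatch
  c1: data parity 0, sent cp 0 → ok
  c2: data parity 1, sent cp 1 → ok
  c3: data parity 1, sent cp 1 → ok
  c4: data parity 1, sent cp 1 → ok
Exactly one row (r1) and one column (c0) fail → the flipped bit is at their intersection.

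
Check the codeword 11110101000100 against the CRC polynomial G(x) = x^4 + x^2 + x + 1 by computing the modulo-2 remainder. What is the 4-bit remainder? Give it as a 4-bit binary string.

0111

Modulo-2 division of 11110101000100 by 10111:
  pos 0: 11110 XOR 10111 = 01001
  pos 1: 10011 XOR 10111 = 00100
  pos 3: 10001 XOR 10111 = 00110
  pos 5: 11000 XOR 10111 = 01111
  pos 6: 11110 XOR 10111 = 01001
  pos 7: 10011 XOR 10111 = 00100
  pos 9: 10000 XOR 10111 = 00111
Remainder = 0111 (nonzero — an error is detected).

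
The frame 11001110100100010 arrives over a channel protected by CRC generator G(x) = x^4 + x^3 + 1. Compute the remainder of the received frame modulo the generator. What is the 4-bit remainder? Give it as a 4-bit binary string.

0000

Modulo-2 division of 11001110100100010 by 11001:
  pos 0: 11001 XOR 11001 = 00000
  pos 5: 11010 XOR 11001 = 00011
  pos 8: 11010 XOR 11001 = 00011
  pos 11: 11001 XOR 11001 = 00000
Remainder = 0000 (zero — the frame passes the CRC check).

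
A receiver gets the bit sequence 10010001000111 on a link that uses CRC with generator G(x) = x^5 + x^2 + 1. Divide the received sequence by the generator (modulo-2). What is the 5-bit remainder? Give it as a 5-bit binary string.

Modulo-2 division of 10010001000111 by 100101:
  pos 0: 100100 XOR 100101 = 000001
  pos 5: 101000 XOR 100101 = 001101
  pos 7: 110111 XOR 100101 = 010010
  pos 8: 100101 XOR 100101 = 000000
Remainder = 00000 (zero — the frame passes the CRC check).

00000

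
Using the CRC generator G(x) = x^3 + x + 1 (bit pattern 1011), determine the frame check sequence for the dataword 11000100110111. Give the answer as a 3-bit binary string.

Append 3 zeros: 11000100110111000. Divide by 1011 (XOR where the leading bit is 1):
  pos 0: 1100 XOR 1011 = 0111
  pos 1: 1110 XOR 1011 = 0101
  pos 2: 1011 XOR 1011 = 0000
  pos 8: 1101 XOR 1011 = 0110
  pos 9: 1101 XOR 1011 = 0110
  pos 10: 1101 XOR 1011 = 0110
  pos 11: 1100 XOR 1011 = 0111
  pos 12: 1110 XOR 1011 = 0101
  pos 13: 1010 XOR 1011 = 0001
Remainder (last 3 bits) = 001. This is the CRC / FCS.

001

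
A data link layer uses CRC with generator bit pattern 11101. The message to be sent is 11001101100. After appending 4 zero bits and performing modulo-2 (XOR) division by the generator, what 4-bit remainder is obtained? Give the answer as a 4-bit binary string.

Append 4 zeros: 110011011000000. Divide by 11101 (XOR where the leading bit is 1):
  pos 0: 11001 XOR 11101 = 00100
  pos 2: 10010 XOR 11101 = 01111
  pos 3: 11111 XOR 11101 = 00010
  pos 6: 10100 XOR 11101 = 01001
  pos 7: 10010 XOR 11101 = 01111
  pos 8: 11110 XOR 11101 = 00011
Remainder (last 4 bits) = 1100. This is the CRC / FCS.

1100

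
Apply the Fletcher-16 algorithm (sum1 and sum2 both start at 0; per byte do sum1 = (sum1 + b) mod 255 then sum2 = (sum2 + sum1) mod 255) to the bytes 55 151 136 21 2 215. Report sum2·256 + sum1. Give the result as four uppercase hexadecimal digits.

7E46

Running sums (mod 255):
  after byte 0 (55): sum1=55, sum2=55
  after byte 1 (151): sum1=206, sum2=6
  after byte 2 (136): sum1=87, sum2=93
  after byte 3 (21): sum1=108, sum2=201
  after byte 4 (2): sum1=110, sum2=56
  after byte 5 (215): sum1=70, sum2=126
Checksum = sum2·256 + sum1 = 126·256 + 70 = 32326 = 0x7E46.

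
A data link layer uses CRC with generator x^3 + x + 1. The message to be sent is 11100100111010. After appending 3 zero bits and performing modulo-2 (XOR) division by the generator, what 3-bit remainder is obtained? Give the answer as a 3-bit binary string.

Append 3 zeros: 11100100111010000. Divide by 1011 (XOR where the leading bit is 1):
  pos 0: 1110 XOR 1011 = 0101
  pos 1: 1010 XOR 1011 = 0001
  pos 4: 1100 XOR 1011 = 0111
  pos 5: 1111 XOR 1011 = 0100
  pos 6: 1001 XOR 1011 = 0010
  pos 8: 1010 XOR 1011 = 0001
  pos 11: 1100 XOR 1011 = 0111
  pos 12: 1110 XOR 1011 = 0101
  pos 13: 1010 XOR 1011 = 0001
Remainder (last 3 bits) = 001. This is the CRC / FCS.

001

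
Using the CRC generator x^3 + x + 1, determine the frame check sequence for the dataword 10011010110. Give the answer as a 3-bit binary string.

Append 3 zeros: 10011010110000. Divide by 1011 (XOR where the leading bit is 1):
  pos 0: 1001 XOR 1011 = 0010
  pos 2: 1010 XOR 1011 = 0001
  pos 5: 1101 XOR 1011 = 0110
  pos 6: 1101 XOR 1011 = 0110
  pos 7: 1100 XOR 1011 = 0111
  pos 8: 1110 XOR 1011 = 0101
  pos 9: 1010 XOR 1011 = 0001
Remainder (last 3 bits) = 010. This is the CRC / FCS.

010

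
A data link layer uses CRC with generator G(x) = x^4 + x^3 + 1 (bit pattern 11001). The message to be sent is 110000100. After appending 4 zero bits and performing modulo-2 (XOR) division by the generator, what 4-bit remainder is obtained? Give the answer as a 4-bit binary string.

Append 4 zeros: 1100001000000. Divide by 11001 (XOR where the leading bit is 1):
  pos 0: 11000 XOR 11001 = 00001
  pos 4: 10100 XOR 11001 = 01101
  pos 5: 11010 XOR 11001 = 00011
  pos 8: 11000 XOR 11001 = 00001
Remainder (last 4 bits) = 0001. This is the CRC / FCS.

0001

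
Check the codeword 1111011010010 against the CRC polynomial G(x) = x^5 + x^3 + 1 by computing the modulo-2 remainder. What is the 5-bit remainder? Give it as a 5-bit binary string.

Modulo-2 division of 1111011010010 by 101001:
  pos 0: 111101 XOR 101001 = 010100
  pos 1: 101001 XOR 101001 = 000000
Remainder = 10010 (nonzero — an error is detected).

10010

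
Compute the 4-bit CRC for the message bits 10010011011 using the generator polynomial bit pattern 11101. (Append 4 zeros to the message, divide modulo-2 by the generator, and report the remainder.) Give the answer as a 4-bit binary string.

0101

Append 4 zeros: 100100110110000. Divide by 11101 (XOR where the leading bit is 1):
  pos 0: 10010 XOR 11101 = 01111
  pos 1: 11110 XOR 11101 = 00011
  pos 4: 11110 XOR 11101 = 00011
  pos 7: 11110 XOR 11101 = 00011
  pos 10: 11000 XOR 11101 = 00101
Remainder (last 4 bits) = 0101. This is the CRC / FCS.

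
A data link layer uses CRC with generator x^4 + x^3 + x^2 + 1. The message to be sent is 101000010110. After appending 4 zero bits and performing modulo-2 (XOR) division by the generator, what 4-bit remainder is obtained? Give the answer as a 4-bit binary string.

Append 4 zeros: 1010000101100000. Divide by 11101 (XOR where the leading bit is 1):
  pos 0: 10100 XOR 11101 = 01001
  pos 1: 10010 XOR 11101 = 01111
  pos 2: 11110 XOR 11101 = 00011
  pos 5: 11101 XOR 11101 = 00000
  pos 10: 10000 XOR 11101 = 01101
  pos 11: 11010 XOR 11101 = 00111
Remainder (last 4 bits) = 0111. This is the CRC / FCS.

0111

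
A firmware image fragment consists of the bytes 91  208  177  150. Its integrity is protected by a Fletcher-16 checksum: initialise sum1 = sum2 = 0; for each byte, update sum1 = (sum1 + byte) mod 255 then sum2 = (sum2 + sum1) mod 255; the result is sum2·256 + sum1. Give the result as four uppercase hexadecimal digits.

D974

Running sums (mod 255):
  after byte 0 (91): sum1=91, sum2=91
  after byte 1 (208): sum1=44, sum2=135
  after byte 2 (177): sum1=221, sum2=101
  after byte 3 (150): sum1=116, sum2=217
Checksum = sum2·256 + sum1 = 217·256 + 116 = 55668 = 0xD974.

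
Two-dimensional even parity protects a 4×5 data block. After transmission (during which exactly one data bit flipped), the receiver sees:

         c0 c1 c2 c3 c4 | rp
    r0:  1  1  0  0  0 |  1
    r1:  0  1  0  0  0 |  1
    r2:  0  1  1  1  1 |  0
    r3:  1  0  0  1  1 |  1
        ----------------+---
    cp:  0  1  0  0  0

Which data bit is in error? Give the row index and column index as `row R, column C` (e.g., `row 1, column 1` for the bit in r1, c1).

row 0, column 2

Recompute each row's even parity and compare to rp:
  r0: data parity 0, sent rp 1 → mismatch
  r1: data parity 1, sent rp 1 → ok
  r2: data parity 0, sent rp 0 → ok
  r3: data parity 1, sent rp 1 → ok
Recompute each column's even parity and compare to cp:
  c0: data parity 0, sent cp 0 → ok
  c1: data parity 1, sent cp 1 → ok
  c2: data parity 1, sent cp 0 → mismatch
  c3: data parity 0, sent cp 0 → ok
  c4: data parity 0, sent cp 0 → ok
Exactly one row (r0) and one column (c2) fail → the flipped bit is at their intersection.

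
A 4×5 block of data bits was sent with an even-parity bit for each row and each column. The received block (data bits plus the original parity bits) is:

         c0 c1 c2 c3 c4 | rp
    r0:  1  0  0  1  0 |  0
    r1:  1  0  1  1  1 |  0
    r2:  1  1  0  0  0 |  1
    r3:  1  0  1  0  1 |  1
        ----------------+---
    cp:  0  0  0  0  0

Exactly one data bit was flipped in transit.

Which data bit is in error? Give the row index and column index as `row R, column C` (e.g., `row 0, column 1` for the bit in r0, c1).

Recompute each row's even parity and compare to rp:
  r0: data parity 0, sent rp 0 → ok
  r1: data parity 0, sent rp 0 → ok
  r2: data parity 0, sent rp 1 → mismatch
  r3: data parity 1, sent rp 1 → ok
Recompute each column's even parity and compare to cp:
  c0: data parity 0, sent cp 0 → ok
  c1: data parity 1, sent cp 0 → mismatch
  c2: data parity 0, sent cp 0 → ok
  c3: data parity 0, sent cp 0 → ok
  c4: data parity 0, sent cp 0 → ok
Exactly one row (r2) and one column (c1) fail → the flipped bit is at their intersection.

row 2, column 1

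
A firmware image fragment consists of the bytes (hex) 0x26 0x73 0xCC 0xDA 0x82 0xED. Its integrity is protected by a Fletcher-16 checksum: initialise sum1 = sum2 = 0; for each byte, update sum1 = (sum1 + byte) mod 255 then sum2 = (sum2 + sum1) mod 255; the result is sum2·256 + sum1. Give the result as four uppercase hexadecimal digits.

DCB1

Running sums (mod 255):
  after byte 0 (0x26): sum1=38, sum2=38
  after byte 1 (0x73): sum1=153, sum2=191
  after byte 2 (0xCC): sum1=102, sum2=38
  after byte 3 (0xDA): sum1=65, sum2=103
  after byte 4 (0x82): sum1=195, sum2=43
  after byte 5 (0xED): sum1=177, sum2=220
Checksum = sum2·256 + sum1 = 220·256 + 177 = 56497 = 0xDCB1.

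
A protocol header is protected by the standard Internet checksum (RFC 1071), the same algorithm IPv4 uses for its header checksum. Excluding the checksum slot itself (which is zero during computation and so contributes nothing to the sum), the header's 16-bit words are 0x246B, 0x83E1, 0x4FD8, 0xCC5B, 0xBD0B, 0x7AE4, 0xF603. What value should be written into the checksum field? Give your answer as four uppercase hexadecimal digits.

0D8B

One's-complement addition (fold any carry out of bit 15 back into bit 0):
  0x246B + 0x83E1 = 0x0A84C
  0xA84C + 0x4FD8 = 0x0F824
  0xF824 + 0xCC5B = 0x1C47F → wrap carry → 0xC480
  0xC480 + 0xBD0B = 0x1818B → wrap carry → 0x818C
  0x818C + 0x7AE4 = 0x0FC70
  0xFC70 + 0xF603 = 0x1F273 → wrap carry → 0xF274
One's-complement sum = 0xF274.
Checksum = ~0xF274 & 0xFFFF = 0x0D8B.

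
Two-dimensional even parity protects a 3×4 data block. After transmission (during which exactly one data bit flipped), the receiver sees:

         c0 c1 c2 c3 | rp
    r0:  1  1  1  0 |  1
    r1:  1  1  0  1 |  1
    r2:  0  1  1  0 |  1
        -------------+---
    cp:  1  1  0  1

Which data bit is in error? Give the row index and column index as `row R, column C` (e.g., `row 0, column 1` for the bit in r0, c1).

row 2, column 0

Recompute each row's even parity and compare to rp:
  r0: data parity 1, sent rp 1 → ok
  r1: data parity 1, sent rp 1 → ok
  r2: data parity 0, sent rp 1 → mismatch
Recompute each column's even parity and compare to cp:
  c0: data parity 0, sent cp 1 → mismatch
  c1: data parity 1, sent cp 1 → ok
  c2: data parity 0, sent cp 0 → ok
  c3: data parity 1, sent cp 1 → ok
Exactly one row (r2) and one column (c0) fail → the flipped bit is at their intersection.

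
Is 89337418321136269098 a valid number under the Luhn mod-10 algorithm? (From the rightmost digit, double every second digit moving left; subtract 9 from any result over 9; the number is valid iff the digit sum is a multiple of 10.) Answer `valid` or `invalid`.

invalid

From the right, keep odd positions and double even positions (subtract 9 from any doubled value over 9):
  doubled (positions 2,4,...): 9 9 4 6 2 6 2 5 6 7 → sum 56
  kept (positions 1,3,...): 8 0 6 6 1 2 8 4 3 9 → sum 47
Total = 103.
103 mod 10 = 3, so the number is invalid.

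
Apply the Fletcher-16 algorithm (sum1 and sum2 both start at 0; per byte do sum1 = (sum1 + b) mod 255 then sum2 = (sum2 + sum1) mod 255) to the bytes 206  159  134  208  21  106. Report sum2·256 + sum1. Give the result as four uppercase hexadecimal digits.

1845

Running sums (mod 255):
  after byte 0 (206): sum1=206, sum2=206
  after byte 1 (159): sum1=110, sum2=61
  after byte 2 (134): sum1=244, sum2=50
  after byte 3 (208): sum1=197, sum2=247
  after byte 4 (21): sum1=218, sum2=210
  after byte 5 (106): sum1=69, sum2=24
Checksum = sum2·256 + sum1 = 24·256 + 69 = 6213 = 0x1845.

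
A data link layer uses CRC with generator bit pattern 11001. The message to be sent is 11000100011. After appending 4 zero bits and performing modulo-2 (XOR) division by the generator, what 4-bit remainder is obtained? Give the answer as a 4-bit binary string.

Append 4 zeros: 110001000110000. Divide by 11001 (XOR where the leading bit is 1):
  pos 0: 11000 XOR 11001 = 00001
  pos 4: 11000 XOR 11001 = 00001
  pos 8: 11100 XOR 11001 = 00101
  pos 10: 10100 XOR 11001 = 01101
Remainder (last 4 bits) = 1101. This is the CRC / FCS.

1101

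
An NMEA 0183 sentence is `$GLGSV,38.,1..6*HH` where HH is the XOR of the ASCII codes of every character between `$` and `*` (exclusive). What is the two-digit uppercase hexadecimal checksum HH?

XOR the ASCII codes of the payload characters:
  'G' = 0x47 → acc = 0x47
  'L' = 0x4C → acc = 0x0B
  'G' = 0x47 → acc = 0x4C
  'S' = 0x53 → acc = 0x1F
  'V' = 0x56 → acc = 0x49
  ',' = 0x2C → acc = 0x65
  '3' = 0x33 → acc = 0x56
  '8' = 0x38 → acc = 0x6E
  '.' = 0x2E → acc = 0x40
  ',' = 0x2C → acc = 0x6C
  '1' = 0x31 → acc = 0x5D
  '.' = 0x2E → acc = 0x73
  '.' = 0x2E → acc = 0x5D
  '6' = 0x36 → acc = 0x6B
Checksum = 0x6B.

6B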